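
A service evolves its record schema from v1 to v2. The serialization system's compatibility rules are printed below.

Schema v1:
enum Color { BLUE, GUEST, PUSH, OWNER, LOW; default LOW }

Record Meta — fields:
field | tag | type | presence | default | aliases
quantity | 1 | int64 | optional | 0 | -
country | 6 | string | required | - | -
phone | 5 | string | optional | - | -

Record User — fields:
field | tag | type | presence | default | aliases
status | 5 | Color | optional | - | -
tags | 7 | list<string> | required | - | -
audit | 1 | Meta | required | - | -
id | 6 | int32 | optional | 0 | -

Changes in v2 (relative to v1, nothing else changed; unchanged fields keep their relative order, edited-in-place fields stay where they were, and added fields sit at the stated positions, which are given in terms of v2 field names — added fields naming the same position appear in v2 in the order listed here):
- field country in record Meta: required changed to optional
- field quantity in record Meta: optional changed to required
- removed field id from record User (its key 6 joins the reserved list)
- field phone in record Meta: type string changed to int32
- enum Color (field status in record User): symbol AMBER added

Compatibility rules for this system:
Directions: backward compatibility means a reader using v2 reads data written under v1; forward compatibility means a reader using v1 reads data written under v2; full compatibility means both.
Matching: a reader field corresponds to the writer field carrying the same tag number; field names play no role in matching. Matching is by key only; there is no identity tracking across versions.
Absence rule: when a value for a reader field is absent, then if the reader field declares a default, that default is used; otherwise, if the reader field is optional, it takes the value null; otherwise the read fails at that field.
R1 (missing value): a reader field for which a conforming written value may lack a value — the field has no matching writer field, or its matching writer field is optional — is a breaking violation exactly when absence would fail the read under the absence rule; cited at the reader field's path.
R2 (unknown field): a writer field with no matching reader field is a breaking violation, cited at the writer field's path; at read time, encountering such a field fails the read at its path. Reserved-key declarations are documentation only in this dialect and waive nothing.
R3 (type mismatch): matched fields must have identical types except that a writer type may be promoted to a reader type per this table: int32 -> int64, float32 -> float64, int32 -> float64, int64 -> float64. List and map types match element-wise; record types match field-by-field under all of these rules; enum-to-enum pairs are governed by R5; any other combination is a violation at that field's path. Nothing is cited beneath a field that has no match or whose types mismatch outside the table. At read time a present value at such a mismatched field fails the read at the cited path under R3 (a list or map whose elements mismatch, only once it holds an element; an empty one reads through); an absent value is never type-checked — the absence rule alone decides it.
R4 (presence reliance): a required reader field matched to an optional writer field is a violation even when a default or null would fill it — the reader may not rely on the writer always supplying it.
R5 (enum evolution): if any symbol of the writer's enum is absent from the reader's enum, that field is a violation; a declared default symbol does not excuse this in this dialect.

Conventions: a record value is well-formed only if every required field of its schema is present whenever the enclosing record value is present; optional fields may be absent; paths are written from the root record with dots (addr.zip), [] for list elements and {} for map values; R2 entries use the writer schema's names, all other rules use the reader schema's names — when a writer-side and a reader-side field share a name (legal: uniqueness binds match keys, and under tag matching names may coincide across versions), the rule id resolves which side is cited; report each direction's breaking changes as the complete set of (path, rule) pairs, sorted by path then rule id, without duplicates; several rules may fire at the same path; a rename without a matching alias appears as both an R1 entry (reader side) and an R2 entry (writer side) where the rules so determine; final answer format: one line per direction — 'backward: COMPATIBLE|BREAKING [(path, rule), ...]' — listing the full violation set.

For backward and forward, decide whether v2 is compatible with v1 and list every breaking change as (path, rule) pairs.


the writer's type comes first in each User pair
backward pass over User, reader schema v2, writer schema v1:
  status <- status (Color -> Color, writer optional)
  tags <- tags (list<string> -> list<string>, writer required)
  audit <- audit (Meta -> Meta, writer required)
  writer field id has no reader counterpart
  audit.quantity <- audit.quantity (int64 -> int64, writer optional)
  audit.country <- audit.country (string -> string, writer required)
  audit.phone <- audit.phone (string -> int32, writer optional)
  violation R3 at audit.phone
  violation R4 at audit.quantity
  violation R2 at id
  backward on User therefore BREAKING (3)
forward pass over User, reader schema v1, writer schema v2:
  status <- status (Color -> Color, writer optional)
  tags <- tags (list<string> -> list<string>, writer required)
  audit <- audit (Meta -> Meta, writer required)
  no writer field matches reader id
  audit.quantity <- audit.quantity (int64 -> int64, writer required)
  audit.country <- audit.country (string -> string, writer optional)
  audit.phone <- audit.phone (int32 -> string, writer optional)
  violation R1 at audit.country
  violation R4 at audit.country
  violation R3 at audit.phone
  violation R5 at status
  forward on User therefore BREAKING (4)

backward: BREAKING [(audit.phone, R3), (audit.quantity, R4), (id, R2)]; forward: BREAKING [(audit.country, R1), (audit.country, R4), (audit.phone, R3), (status, R5)]


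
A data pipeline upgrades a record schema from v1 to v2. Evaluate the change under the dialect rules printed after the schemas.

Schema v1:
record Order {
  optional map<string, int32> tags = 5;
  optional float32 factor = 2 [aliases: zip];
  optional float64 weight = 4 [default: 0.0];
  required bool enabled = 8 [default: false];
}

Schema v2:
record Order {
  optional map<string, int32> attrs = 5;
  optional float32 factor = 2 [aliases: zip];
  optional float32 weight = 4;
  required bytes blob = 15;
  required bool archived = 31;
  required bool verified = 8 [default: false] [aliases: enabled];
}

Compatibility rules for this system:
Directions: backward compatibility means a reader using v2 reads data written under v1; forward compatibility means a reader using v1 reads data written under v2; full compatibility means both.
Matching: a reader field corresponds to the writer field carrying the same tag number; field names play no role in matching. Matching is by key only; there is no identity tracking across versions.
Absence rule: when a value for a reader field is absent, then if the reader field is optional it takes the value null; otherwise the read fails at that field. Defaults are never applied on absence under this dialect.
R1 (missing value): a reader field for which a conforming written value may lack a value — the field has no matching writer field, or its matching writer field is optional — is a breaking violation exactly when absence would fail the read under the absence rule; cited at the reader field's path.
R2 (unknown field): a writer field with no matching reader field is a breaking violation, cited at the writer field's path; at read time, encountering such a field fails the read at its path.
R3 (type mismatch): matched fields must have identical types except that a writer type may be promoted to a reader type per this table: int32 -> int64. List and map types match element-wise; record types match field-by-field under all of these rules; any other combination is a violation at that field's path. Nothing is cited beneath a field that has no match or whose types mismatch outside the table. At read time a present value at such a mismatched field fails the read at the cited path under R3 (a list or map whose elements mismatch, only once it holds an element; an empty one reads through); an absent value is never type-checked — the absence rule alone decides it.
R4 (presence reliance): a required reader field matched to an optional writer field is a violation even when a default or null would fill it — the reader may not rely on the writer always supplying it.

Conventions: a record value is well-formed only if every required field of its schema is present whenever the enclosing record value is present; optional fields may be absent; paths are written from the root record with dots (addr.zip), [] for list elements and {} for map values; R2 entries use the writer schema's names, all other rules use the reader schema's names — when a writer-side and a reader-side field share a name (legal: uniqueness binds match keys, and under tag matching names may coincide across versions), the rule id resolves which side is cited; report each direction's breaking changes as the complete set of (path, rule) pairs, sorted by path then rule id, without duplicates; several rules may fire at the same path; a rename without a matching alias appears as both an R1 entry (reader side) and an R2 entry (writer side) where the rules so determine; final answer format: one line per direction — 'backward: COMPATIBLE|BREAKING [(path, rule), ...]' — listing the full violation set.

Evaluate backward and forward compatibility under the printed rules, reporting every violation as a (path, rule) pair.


the writer's type comes first in each Order pair
backward for Order (reader v2, writer v1):
  writer optional, map<string, int32> -> map<string, int32>: reader attrs maps from writer tags
  writer optional, float32 -> float32: reader factor maps from writer factor
  writer optional, float64 -> float32: reader weight maps from writer weight
  blob: no writer match
  archived: no writer match
  writer required, bool -> bool: reader verified maps from writer enabled
  R1 fires at archived
  R1 fires at blob
  R3 fires at weight
  backward on Order therefore BREAKING (3)
forward for Order (reader v1, writer v2):
  writer optional, map<string, int32> -> map<string, int32>: reader tags maps from writer attrs
  writer optional, float32 -> float32: reader factor maps from writer factor
  writer optional, float32 -> float64: reader weight maps from writer weight
  writer required, bool -> bool: reader enabled maps from writer verified
  leftover writer field: blob
  leftover writer field: archived
  R2 fires at archived
  R2 fires at blob
  R3 fires at weight
  forward on Order therefore BREAKING (3)

backward: BREAKING [(archived, R1), (blob, R1), (weight, R3)]; forward: BREAKING [(archived, R2), (blob, R2), (weight, R3)]


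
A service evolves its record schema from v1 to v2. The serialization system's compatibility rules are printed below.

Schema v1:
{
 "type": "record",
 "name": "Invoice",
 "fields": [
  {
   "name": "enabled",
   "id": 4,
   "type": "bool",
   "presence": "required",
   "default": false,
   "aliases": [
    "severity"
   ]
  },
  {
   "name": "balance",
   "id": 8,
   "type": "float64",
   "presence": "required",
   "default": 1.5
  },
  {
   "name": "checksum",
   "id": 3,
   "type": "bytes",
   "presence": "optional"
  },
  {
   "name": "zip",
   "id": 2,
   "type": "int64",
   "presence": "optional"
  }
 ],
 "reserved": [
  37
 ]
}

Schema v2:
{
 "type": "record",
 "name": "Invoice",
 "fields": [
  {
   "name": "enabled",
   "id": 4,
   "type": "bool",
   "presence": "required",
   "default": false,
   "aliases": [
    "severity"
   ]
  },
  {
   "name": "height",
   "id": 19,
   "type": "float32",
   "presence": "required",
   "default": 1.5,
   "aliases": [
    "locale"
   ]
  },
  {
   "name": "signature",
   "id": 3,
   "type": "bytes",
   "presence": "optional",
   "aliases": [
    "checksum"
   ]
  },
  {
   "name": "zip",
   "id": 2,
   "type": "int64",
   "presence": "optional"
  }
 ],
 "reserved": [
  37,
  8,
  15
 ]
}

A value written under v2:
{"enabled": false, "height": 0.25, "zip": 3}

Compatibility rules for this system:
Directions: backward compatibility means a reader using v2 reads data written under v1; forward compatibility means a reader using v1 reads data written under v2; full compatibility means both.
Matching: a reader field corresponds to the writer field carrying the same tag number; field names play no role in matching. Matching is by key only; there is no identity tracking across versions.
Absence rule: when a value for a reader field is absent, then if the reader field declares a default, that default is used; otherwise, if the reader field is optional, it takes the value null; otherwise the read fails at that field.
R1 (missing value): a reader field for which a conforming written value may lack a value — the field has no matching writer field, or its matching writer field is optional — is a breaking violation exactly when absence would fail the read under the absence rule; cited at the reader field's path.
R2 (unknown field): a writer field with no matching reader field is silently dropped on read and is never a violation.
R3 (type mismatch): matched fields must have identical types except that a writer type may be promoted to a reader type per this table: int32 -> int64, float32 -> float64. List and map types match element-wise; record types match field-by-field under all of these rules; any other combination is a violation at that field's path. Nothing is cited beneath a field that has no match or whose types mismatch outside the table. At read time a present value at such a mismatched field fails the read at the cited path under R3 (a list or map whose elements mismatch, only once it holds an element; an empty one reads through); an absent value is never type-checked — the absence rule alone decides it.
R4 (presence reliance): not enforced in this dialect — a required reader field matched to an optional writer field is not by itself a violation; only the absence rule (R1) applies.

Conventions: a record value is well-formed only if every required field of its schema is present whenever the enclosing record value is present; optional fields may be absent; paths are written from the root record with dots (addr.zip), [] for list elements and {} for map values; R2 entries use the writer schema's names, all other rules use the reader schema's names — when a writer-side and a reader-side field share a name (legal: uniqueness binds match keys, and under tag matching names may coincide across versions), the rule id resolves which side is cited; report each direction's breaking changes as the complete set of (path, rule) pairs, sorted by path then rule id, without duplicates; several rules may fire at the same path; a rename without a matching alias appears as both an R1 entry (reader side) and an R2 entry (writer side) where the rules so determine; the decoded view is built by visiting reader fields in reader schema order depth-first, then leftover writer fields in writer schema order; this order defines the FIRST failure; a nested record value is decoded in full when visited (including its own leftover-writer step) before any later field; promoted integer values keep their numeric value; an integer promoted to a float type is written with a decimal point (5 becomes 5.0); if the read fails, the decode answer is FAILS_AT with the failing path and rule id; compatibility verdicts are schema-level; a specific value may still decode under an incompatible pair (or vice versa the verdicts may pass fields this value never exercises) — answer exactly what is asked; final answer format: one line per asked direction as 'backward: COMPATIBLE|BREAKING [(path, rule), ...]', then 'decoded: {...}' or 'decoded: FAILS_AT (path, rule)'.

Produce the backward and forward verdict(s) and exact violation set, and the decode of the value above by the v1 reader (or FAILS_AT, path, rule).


in Invoice below, arrows point writer -> reader
checking backward for Invoice: reader v2 against writer v1:
  bool -> bool, writer required: enabled aligns to enabled
  height: no writer match
  bytes -> bytes, writer optional: signature aligns to checksum
  int64 -> int64, writer optional: zip aligns to zip
  leftover writer field: balance
  => no violations; backward on Invoice: COMPATIBLE
checking forward for Invoice: reader v1 against writer v2:
  bool -> bool, writer required: enabled aligns to enabled
  balance: no writer match
  bytes -> bytes, writer optional: checksum aligns to signature
  int64 -> int64, writer optional: zip aligns to zip
  leftover writer field: height
  => no violations; forward on Invoice: COMPATIBLE
decode walk for Invoice under reader schema v1:
  enabled := false
  balance := 1.5 (missing; default applied)
  checksum := null (missing; optional => null)
  zip := 3
  writer height: no reader field; dropped
  => decoded: {"enabled": false, "balance": 1.5, "checksum": null, "zip": 3}

backward: COMPATIBLE []; forward: COMPATIBLE []; decoded: {"enabled": false, "balance": 1.5, "checksum": null, "zip": 3}


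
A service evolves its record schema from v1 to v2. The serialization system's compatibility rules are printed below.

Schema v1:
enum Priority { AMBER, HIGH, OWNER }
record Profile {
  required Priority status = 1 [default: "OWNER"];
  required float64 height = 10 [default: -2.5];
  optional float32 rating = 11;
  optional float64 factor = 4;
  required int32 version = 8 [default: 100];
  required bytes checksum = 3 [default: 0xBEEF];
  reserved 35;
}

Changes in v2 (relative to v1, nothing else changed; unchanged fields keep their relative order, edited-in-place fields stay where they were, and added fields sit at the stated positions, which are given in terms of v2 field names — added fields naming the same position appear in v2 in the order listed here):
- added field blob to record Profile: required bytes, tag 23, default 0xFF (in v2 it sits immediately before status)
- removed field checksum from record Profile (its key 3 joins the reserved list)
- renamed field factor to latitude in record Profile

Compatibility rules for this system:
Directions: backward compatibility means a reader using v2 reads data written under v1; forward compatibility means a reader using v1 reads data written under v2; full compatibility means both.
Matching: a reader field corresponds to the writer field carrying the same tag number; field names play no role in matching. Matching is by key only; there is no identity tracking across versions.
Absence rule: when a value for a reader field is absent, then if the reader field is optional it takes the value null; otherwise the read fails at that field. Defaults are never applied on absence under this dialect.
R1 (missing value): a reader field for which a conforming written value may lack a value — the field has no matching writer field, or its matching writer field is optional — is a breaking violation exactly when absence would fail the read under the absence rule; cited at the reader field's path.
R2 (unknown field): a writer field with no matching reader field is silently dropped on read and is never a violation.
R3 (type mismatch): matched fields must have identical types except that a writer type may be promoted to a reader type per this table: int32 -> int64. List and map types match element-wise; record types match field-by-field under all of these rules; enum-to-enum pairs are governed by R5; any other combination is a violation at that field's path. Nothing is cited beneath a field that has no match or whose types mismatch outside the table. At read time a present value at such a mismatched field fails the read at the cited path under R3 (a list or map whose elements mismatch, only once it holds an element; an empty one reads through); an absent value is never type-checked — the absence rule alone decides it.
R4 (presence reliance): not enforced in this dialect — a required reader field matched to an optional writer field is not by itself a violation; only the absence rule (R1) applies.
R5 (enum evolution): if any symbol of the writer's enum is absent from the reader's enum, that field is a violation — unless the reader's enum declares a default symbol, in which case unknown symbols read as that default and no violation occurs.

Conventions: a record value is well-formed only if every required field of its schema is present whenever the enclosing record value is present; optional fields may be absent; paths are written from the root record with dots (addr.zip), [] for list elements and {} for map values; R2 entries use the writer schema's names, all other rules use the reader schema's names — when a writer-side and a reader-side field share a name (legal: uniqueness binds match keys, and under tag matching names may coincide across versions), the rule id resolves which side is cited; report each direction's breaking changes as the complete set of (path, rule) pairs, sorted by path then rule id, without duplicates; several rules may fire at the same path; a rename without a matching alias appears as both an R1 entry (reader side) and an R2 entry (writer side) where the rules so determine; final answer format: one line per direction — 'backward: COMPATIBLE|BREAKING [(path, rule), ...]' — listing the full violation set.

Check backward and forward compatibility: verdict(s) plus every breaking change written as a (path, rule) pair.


arrows below run writer -> reader for Profile
backward on Profile — v2 reading data written by v1:
  no writer field matches reader blob
  status: paired with writer status (Priority -> Priority; writer required)
  height: paired with writer height (float64 -> float64; writer required)
  rating: paired with writer rating (float32 -> float32; writer optional)
  latitude: paired with writer factor (float64 -> float64; writer optional)
  version: paired with writer version (int32 -> int32; writer required)
  writer field checksum has no reader counterpart
  violation R1 at blob
  => backward: BREAKING (1)
forward on Profile — v1 reading data written by v2:
  status: paired with writer status (Priority -> Priority; writer required)
  height: paired with writer height (float64 -> float64; writer required)
  rating: paired with writer rating (float32 -> float32; writer optional)
  factor: paired with writer latitude (float64 -> float64; writer optional)
  version: paired with writer version (int32 -> int32; writer required)
  no writer field matches reader checksum
  writer field blob has no reader counterpart
  violation R1 at checksum
  => forward: BREAKING (1)

backward: BREAKING [(blob, R1)]; forward: BREAKING [(checksum, R1)]


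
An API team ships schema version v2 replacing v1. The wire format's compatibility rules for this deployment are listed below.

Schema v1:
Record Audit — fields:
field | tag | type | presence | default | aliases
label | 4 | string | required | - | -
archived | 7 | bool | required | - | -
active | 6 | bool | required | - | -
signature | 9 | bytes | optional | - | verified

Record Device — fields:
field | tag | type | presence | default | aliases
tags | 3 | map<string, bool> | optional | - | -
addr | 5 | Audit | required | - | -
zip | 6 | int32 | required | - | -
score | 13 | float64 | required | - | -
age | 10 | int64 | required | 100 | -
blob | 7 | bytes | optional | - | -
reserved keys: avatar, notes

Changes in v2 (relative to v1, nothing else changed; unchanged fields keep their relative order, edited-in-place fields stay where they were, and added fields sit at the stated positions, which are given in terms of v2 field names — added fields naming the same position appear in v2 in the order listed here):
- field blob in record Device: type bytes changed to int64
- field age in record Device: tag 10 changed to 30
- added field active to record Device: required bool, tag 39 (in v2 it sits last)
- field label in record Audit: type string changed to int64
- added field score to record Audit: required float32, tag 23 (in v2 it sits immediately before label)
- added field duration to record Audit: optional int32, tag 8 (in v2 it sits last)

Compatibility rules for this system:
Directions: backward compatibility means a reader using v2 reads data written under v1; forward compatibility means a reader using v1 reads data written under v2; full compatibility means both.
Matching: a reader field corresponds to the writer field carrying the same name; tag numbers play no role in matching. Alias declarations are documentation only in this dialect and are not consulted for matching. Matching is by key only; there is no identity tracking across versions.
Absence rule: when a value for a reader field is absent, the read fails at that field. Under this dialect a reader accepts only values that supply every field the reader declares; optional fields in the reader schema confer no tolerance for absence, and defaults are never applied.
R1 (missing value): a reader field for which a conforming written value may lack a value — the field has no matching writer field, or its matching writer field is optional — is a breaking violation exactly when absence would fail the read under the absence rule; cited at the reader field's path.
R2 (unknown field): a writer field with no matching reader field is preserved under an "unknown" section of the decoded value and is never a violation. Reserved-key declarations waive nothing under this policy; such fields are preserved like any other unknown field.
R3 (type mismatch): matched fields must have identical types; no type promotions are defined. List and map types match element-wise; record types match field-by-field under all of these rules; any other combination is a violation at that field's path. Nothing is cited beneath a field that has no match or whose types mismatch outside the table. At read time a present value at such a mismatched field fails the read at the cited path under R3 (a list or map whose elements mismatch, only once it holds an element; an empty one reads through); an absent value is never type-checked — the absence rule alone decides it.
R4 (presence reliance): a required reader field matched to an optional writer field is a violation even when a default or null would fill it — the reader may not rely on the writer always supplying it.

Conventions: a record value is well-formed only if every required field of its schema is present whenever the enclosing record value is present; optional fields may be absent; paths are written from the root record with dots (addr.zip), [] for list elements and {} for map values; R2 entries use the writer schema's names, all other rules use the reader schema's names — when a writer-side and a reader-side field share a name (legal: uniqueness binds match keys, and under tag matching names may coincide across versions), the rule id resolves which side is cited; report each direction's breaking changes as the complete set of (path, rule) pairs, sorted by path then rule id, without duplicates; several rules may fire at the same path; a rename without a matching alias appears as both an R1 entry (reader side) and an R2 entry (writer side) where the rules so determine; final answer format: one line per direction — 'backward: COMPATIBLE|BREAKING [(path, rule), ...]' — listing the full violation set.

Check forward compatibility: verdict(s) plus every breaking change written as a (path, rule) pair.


in Device below, arrows point writer -> reader
forward pass over Device, reader schema v1, writer schema v2:
  map<string, bool> -> map<string, bool>, writer optional: tags aligns to tags
  Audit -> Audit, writer required: addr aligns to addr
  int32 -> int32, writer required: zip aligns to zip
  float64 -> float64, writer required: score aligns to score
  int64 -> int64, writer required: age aligns to age
  int64 -> bytes, writer optional: blob aligns to blob
  active (writer side), unknown to reader
  int64 -> string, writer required: addr.label aligns to addr.label
  bool -> bool, writer required: addr.archived aligns to addr.archived
  bool -> bool, writer required: addr.active aligns to addr.active
  bytes -> bytes, writer optional: addr.signature aligns to addr.signature
  addr.score (writer side), unknown to reader
  addr.duration (writer side), unknown to reader
  R3 fires at addr.label
  R1 fires at addr.signature
  R1 fires at blob
  R3 fires at blob
  R1 fires at tags
  forward on Device therefore BREAKING (5)
remaining Device differences; none change what is asked:
  field age in record Device: tag 10 changed to 30 -> no rule fires on it in Device's dialect; the asked verdict holds
  added field duration to record Audit: optional int32, tag 8 (in v2 it sits last) -> matters only for Device's backward compatibility — outside the asked direction
  added field score to record Audit: required float32, tag 23 (in v2 it sits immediately before label) -> matters only for Device's backward compatibility — outside the asked direction
  added field active to record Device: required bool, tag 39 (in v2 it sits last) -> matters only for Device's backward compatibility — outside the asked direction

forward: BREAKING [(addr.label, R3), (addr.signature, R1), (blob, R1), (blob, R3), (tags, R1)]


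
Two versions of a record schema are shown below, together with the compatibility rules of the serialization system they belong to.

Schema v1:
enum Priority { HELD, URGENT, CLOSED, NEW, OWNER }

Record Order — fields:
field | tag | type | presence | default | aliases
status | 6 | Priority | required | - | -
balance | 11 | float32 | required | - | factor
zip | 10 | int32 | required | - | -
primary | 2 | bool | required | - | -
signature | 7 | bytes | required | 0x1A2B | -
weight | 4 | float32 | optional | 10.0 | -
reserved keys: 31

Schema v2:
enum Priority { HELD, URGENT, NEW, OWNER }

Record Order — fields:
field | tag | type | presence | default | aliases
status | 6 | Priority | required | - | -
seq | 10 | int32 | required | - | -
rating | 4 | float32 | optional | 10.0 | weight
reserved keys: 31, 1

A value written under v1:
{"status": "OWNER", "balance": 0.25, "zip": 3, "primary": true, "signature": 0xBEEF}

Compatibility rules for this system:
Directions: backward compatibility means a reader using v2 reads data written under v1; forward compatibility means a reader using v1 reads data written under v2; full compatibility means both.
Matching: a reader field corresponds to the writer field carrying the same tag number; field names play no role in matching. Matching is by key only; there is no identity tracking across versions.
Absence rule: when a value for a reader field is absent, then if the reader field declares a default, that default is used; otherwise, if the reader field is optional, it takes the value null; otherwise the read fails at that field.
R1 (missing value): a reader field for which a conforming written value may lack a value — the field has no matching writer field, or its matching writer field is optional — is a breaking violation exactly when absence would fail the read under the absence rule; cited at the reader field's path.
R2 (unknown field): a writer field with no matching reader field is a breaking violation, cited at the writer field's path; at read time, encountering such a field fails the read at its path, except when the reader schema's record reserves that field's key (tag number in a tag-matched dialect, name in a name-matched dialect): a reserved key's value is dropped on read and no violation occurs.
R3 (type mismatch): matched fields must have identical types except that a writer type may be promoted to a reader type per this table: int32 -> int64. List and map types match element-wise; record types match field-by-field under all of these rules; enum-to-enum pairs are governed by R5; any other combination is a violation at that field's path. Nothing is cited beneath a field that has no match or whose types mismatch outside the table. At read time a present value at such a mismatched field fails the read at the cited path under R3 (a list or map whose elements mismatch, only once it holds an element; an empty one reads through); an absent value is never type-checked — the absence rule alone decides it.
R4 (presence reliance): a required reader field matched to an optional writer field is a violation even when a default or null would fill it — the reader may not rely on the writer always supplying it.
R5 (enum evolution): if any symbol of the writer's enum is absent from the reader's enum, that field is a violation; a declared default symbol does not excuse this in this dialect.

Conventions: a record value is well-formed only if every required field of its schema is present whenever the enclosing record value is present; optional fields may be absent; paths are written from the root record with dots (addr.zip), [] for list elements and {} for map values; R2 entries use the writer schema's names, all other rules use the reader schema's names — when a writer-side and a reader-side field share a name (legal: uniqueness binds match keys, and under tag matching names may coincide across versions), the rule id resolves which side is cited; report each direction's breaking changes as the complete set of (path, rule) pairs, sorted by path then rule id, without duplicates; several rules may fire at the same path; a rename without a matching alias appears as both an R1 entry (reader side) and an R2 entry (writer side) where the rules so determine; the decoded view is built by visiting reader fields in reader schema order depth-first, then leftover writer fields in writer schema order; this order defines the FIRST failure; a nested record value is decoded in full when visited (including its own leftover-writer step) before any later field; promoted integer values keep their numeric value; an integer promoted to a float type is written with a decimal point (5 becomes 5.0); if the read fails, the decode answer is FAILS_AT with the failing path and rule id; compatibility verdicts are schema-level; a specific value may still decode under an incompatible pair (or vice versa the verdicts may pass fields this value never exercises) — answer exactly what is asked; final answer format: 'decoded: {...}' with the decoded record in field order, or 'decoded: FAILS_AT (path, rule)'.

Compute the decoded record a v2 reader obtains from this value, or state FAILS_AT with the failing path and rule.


each type pair in Order: writer, then reader
migrating the Order value to v2:
  status := "OWNER"
  seq := 3 (from writer zip)
  rating := 10.0 (no value, default fills)
  read fails at balance under R2 (unknown field)
  => FAILS_AT (balance, R2)
the other Order changes do not affect what is asked:
  removed field primary from record Order -> a verdict-level change on Order — the shown value reads the same
  enum Priority (field status in record Order): symbol CLOSED removed -> a verdict-level change on Order — the shown value reads the same
  renamed field weight to rating in record Order (alias weight declared on the renamed field) -> triggers nothing under the printed rules; the Order answer is the same either way
  removed field signature from record Order -> a verdict-level change on Order — the shown value reads the same
  renamed field zip to seq in record Order -> triggers nothing under the printed rules; the Order answer is the same either way

decoded: FAILS_AT (balance, R2)


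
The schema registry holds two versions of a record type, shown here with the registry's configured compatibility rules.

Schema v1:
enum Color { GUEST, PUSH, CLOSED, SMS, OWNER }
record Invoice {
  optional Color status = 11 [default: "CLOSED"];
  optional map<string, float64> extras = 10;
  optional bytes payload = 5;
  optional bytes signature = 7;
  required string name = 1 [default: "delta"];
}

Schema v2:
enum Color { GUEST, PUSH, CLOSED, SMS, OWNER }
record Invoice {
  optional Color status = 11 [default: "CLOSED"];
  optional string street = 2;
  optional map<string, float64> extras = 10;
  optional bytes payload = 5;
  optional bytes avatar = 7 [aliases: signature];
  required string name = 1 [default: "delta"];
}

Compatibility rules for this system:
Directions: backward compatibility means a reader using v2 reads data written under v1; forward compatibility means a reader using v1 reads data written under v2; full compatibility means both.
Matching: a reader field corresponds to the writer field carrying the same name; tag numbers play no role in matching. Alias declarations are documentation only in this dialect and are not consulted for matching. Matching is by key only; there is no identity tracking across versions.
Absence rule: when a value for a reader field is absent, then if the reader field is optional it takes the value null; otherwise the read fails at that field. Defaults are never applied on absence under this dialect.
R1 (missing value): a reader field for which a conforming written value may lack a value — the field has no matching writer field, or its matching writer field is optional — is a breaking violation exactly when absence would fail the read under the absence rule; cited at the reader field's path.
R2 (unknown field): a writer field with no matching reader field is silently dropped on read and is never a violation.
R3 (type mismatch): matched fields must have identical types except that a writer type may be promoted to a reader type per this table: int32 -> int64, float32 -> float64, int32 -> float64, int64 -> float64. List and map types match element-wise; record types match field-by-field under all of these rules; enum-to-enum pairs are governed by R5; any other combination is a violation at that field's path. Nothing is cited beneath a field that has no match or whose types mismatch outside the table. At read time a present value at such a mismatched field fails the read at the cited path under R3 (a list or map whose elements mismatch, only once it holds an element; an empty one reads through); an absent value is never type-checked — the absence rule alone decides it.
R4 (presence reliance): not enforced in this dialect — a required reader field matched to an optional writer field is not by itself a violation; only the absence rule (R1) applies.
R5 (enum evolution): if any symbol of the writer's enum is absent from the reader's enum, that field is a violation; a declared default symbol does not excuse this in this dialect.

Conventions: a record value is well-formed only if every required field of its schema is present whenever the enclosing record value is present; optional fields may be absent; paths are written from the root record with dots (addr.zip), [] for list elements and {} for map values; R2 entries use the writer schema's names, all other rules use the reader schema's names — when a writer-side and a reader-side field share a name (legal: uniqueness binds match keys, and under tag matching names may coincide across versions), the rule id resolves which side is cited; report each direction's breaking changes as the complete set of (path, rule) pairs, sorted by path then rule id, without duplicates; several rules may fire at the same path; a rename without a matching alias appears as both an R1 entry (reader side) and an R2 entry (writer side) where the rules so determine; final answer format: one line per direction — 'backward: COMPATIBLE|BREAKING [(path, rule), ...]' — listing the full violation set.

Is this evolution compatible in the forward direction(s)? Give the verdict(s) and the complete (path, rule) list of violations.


each type pair in Invoice: writer, then reader
checking forward for Invoice: reader v1 against writer v2:
  writer optional, Color -> Color: reader status maps from writer status
  writer optional, map<string, float64> -> map<string, float64>: reader extras maps from writer extras
  writer optional, bytes -> bytes: reader payload maps from writer payload
  no writer field matches reader signature
  writer required, string -> string: reader name maps from writer name
  leftover writer field: street
  leftover writer field: avatar
  => no violations; forward on Invoice: COMPATIBLE
the other Invoice changes do not affect what is asked:
  added field street to record Invoice: optional string, tag 2 (in v2 it sits immediately before extras) -> fires no rule on Invoice, leaving the asked answer as it is
  renamed field signature to avatar in record Invoice (alias signature declared on the renamed field) -> fires no rule on Invoice, leaving the asked answer as it is

forward: COMPATIBLE []
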